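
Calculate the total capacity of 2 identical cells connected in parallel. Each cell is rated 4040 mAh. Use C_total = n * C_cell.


Convert: C_cell = 4040 mAh = 4.04 Ah
C_total = 2 * 4.04 = 8.08 Ah

8.08 Ah


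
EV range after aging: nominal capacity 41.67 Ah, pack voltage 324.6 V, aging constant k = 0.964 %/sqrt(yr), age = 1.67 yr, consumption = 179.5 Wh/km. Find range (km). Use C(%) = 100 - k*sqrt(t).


Step 1: capacity retention = 100 - 0.964 * sqrt(1.67) = 100 - 0.964 * 1.2923 = 98.754%
Step 2: C_now = 41.67 * 98.754/100 = 41.151 Ah
Step 3: E_pack = V * C_now = 324.6 * 41.151 = 13358 Wh
Step 4: range = E_pack / consumption = 13358 / 179.5 = 74.42 km

74.42 km


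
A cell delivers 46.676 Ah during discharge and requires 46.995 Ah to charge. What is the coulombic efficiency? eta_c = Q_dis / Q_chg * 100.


eta_c = Q_dis / Q_chg * 100 = 46.676 / 46.995 * 100 = 99.32%

99.32%


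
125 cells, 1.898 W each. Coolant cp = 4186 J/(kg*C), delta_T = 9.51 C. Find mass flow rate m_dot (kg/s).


Step 1: Total heat Q = 125 * 1.898 W = 237.25 W
Step 2: denom = cp * dT = 4186 * 9.51 = 39809
Step 3: m_dot = 237.25 / 39809 = 0.005960 kg/s

0.005960 kg/s


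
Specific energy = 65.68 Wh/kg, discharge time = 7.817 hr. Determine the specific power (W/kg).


Specific power = 65.68 Wh/kg / 7.817 hr = 8.402 W/kg

8.402 W/kg


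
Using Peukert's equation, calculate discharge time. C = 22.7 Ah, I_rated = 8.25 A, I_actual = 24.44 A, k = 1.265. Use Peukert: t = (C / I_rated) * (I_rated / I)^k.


Step 1: t_rated = C / I_rated = 22.7 / 8.25 = 2.7515 hr
Step 2: ratio = 8.25 / 24.44 = 0.33756
Step 3: ratio^k = 0.33756^1.265 = 0.25314
Step 4: t = t_rated * ratio^k = 2.7515 * 0.25314 = 0.6965 hr

0.6965 hr


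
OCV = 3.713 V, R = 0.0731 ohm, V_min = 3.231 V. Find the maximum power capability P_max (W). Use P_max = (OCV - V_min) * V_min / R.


P_max = (OCV - V_min) * V_min / R = (3.713 - 3.231) * 3.231 / 0.0731 = 0.482 * 3.231 / 0.0731 = 21.30 W

21.30 W


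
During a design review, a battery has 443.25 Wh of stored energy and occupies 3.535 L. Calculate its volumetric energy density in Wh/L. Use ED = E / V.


Volumetric ED = 443.25 Wh / 3.535 L = 125.4 Wh/L

125.4 Wh/L


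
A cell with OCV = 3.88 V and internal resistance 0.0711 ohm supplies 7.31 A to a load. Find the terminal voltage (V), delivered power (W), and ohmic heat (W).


Step 1: V_terminal = OCV - I*R = 3.88 - 7.31 * 0.0711 = 3.3603 V
Step 2: P_out = V_terminal * I = 3.3603 * 7.31 = 24.56 W
Step 3: Q = I^2 * R = 7.31^2 * 0.0711 = 3.799 W

V=3.3603 V, P=24.56 W, Q=3.799 W


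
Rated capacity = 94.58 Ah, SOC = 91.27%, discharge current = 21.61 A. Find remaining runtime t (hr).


Step 1: remaining = SOC/100 * C_total = 91.27/100 * 94.58 = 86.323 Ah
Step 2: t = remaining / I = 86.323 / 21.61 = 3.995 hr

3.995 hr


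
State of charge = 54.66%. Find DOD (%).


Complement of SOC: DOD = 100% - 54.66% = 45.34%

45.34%


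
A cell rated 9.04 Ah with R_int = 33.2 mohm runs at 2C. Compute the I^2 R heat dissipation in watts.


Convert: R = 33.2 mohm = 0.0332 ohm
Step 1: I = C_rate * capacity = 2 * 9.04 = 18.08 A
Step 2: Q = I^2 * R = 18.08^2 * 0.0332 = 326.89 * 0.0332 = 10.85 W

10.85 W


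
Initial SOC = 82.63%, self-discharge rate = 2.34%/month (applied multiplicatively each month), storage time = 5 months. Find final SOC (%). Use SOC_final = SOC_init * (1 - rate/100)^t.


Monthly retention factor = 1 - 2.34/100 = 0.9766
Over 5 months: factor^5 = 0.88835
SOC_final = 82.63 * 0.88835 = 73.40%

73.40%


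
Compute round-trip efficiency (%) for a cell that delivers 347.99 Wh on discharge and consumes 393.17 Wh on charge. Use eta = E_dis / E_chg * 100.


Round-trip efficiency = 347.99/393.17 * 100% = 88.51%

88.51%


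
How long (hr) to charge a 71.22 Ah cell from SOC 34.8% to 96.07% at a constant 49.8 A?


delta_Ah = 71.22 * (96.07 - 34.8) / 100 = 43.636 Ah
t = delta_Ah / I = 43.636 / 49.8 = 0.8762 hr

0.8762 hr


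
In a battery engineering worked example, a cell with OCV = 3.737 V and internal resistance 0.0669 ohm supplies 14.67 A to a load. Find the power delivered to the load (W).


Step 1: V_terminal = OCV - I*R = 3.737 - 14.67 * 0.0669 = 2.7556 V
Step 2: P_out = V_terminal * I = 2.7556 * 14.67 = 40.42 W

40.42 W


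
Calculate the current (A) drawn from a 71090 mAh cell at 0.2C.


Convert: capacity = 71090 mAh = 71.09 Ah
At 0.2C: I = 0.2 * 71.09 Ah = 14.218 A

14.218 A


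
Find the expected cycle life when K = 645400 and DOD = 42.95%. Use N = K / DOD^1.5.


Step 1: DOD^1.5 = 42.95^1.5 = 281.48
Step 2: N = 645400 / 281.48 = 2293 cycles

2293 cycles


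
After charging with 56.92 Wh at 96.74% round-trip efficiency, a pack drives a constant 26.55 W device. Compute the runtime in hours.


Step 1: E_discharge = eta/100 * E_charge = 96.74/100 * 56.92 = 55.064 Wh
Step 2: t = E_discharge / P = 55.064 / 26.55 = 2.074 hr

2.074 hr


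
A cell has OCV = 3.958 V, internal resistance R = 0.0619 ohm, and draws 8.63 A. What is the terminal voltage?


IR drop = 8.63 * 0.0619 = 0.5342 V
V = 3.958 - 0.5342 = 3.424 V

3.424 V


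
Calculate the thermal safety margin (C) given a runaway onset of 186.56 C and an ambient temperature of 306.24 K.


Convert: T_ambient = 306.24 K = 33.09 C
margin = 186.56 - 33.09 = 153.47 C

153.47 C


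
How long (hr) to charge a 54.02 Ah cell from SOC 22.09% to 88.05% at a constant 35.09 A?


Step 1: dSOC = 88.05% - 22.09% = 65.96%
Step 2: delta_Ah = 54.02 * 65.96 / 100 = 35.632 Ah
Step 3: t = 35.632 / 35.09 = 1.015 hr

1.015 hr


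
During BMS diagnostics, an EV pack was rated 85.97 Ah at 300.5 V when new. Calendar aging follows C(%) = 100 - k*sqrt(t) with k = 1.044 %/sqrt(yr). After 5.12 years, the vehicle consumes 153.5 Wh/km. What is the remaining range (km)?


Step 1: capacity retention = 100 - 1.044 * sqrt(5.12) = 100 - 1.044 * 2.2627 = 97.638%
Step 2: C_now = 85.97 * 97.638/100 = 83.939 Ah
Step 3: E_pack = V * C_now = 300.5 * 83.939 = 25224 Wh
Step 4: range = E_pack / consumption = 25224 / 153.5 = 164.3 km

164.3 km


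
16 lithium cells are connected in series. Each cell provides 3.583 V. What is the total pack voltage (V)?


V_pack = n * V_cell = 16 * 3.583 = 57.328 V

57.328 V


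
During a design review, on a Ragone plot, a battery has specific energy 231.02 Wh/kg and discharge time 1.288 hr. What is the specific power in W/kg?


Specific power = 231.02 Wh/kg / 1.288 hr = 179.4 W/kg

179.4 W/kg


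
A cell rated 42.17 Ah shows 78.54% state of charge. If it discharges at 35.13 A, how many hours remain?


Step 1: remaining = SOC/100 * C_total = 78.54/100 * 42.17 = 33.12 Ah
Step 2: t = remaining / I = 33.12 / 35.13 = 0.9428 hr

0.9428 hr


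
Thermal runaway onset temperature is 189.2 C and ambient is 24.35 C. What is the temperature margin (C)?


Safety margin = 189.2 C - 24.35 C = 164.85 C

164.85 C


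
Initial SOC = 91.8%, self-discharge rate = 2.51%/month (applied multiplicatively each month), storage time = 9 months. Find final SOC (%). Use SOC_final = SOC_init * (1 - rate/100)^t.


Monthly retention factor = 1 - 2.51/100 = 0.9749
Over 9 months: factor^9 = 0.7955
SOC_final = 91.8 * 0.7955 = 73.03%

73.03%


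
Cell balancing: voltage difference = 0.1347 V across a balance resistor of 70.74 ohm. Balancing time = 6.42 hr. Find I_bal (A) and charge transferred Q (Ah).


I_bal = dV / R = 0.1347 / 70.74 = 0.0019042 A
Q = I_bal * t = 0.0019042 * 6.42 = 0.01222 Ah

I=0.0019042 A, Q=0.01222 Ah


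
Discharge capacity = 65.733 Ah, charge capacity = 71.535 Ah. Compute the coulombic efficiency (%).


eta_c = Q_dis / Q_chg * 100 = 65.733 / 71.535 * 100 = 91.89%

91.89%


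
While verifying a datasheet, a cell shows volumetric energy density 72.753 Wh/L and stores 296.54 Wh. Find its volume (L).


V = E / ED = 296.54 / 72.753 = 4.076 L

4.076 L


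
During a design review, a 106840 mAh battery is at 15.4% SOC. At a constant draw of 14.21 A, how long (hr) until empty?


Convert: C_total = 106840 mAh = 106.84 Ah
Step 1: remaining = SOC/100 * C_total = 15.4/100 * 106.84 = 16.453 Ah
Step 2: t = remaining / I = 16.453 / 14.21 = 1.158 hr

1.158 hr


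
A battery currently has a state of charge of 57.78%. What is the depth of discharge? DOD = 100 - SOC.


DOD = 100 - SOC = 100 - 57.78 = 42.22%

42.22%


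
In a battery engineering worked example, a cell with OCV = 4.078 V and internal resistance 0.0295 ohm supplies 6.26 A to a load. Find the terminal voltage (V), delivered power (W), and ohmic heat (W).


Step 1: V_terminal = OCV - I*R = 4.078 - 6.26 * 0.0295 = 3.8933 V
Step 2: P_out = V_terminal * I = 3.8933 * 6.26 = 24.37 W
Step 3: Q = I^2 * R = 6.26^2 * 0.0295 = 1.156 W

V=3.8933 V, P=24.37 W, Q=1.156 W


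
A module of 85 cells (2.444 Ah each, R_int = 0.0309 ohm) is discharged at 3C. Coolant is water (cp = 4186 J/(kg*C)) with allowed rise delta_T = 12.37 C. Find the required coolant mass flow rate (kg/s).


Step 1: I = 3 * 2.444 = 7.332 A
Step 2: Q_cell = I^2 * R = 7.332^2 * 0.0309 = 1.6611 W
Step 3: Q_total = 85 * 1.6611 = 141.19 W
Step 4: m_dot = Q_total / (cp * dT) = 141.19 / (4186 * 12.37) = 0.002727 kg/s

0.002727 kg/s


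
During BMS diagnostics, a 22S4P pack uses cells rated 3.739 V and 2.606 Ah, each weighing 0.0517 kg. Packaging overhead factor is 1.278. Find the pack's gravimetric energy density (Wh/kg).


Step 1: V_pack = 22 * 3.739 = 82.258 V
Step 2: C_pack = 4 * 2.606 = 10.424 Ah
Step 3: E_pack = V_pack * C_pack = 82.258 * 10.424 = 857.46 Wh
Step 4: m_pack = 22 * 4 * 0.0517 * 1.278 = 5.8144 kg
Step 5: ED = E_pack / m_pack = 857.46 / 5.8144 = 147.5 Wh/kg

147.5 Wh/kg


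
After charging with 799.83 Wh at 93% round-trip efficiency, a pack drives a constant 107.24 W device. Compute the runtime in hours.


Step 1: E_discharge = eta/100 * E_charge = 93/100 * 799.83 = 743.84 Wh
Step 2: t = E_discharge / P = 743.84 / 107.24 = 6.936 hr

6.936 hr


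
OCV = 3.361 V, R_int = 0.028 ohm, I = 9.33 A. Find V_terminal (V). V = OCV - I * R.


V = OCV - I*R = 3.361 - 9.33 * 0.028 = 3.100 V

3.100 V


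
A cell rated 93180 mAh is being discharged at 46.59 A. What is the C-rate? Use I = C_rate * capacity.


Convert: capacity = 93180 mAh = 93.18 Ah
Rearranging: C_rate = 46.59 / 93.18 = 0.5C

0.5C


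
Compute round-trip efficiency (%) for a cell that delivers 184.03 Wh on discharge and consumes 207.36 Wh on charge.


eta_e = E_dis / E_chg * 100 = 184.03 / 207.36 * 100 = 88.75%

88.75%


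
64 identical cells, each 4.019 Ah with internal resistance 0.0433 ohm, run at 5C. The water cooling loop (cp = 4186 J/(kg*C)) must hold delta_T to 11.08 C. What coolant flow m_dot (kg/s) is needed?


Step 1: I = 5 * 4.019 = 20.095 A
Step 2: Q_cell = I^2 * R = 20.095^2 * 0.0433 = 17.485 W
Step 3: Q_total = 64 * 17.485 = 1119 W
Step 4: m_dot = Q_total / (cp * dT) = 1119 / (4186 * 11.08) = 0.02413 kg/s

0.02413 kg/s


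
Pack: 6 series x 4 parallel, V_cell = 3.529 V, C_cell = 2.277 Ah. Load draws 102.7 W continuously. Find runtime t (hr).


Step 1: E_pack = Ns * V_cell * Np * C_cell = 6 * 3.529 * 4 * 2.277 = 192.85 Wh
Step 2: t = E_pack / P = 192.85 / 102.7 = 1.878 hr

1.878 hr


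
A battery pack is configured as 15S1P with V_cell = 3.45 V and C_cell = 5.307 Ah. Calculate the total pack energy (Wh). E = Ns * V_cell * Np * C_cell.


E = Ns * Vcell * Np * Ccell = 15 * 3.45 * 1 * 5.307 = 274.6 Wh

274.6 Wh


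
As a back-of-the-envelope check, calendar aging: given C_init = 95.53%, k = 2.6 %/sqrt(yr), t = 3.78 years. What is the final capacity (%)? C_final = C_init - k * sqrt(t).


sqrt(t) = sqrt(3.78) = 1.9442
C_final = 95.53 - 2.6 * 1.9442 = 90.48%

90.48%


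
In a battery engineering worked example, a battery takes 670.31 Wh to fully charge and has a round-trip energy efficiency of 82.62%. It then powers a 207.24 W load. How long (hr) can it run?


Step 1: E_discharge = eta/100 * E_charge = 82.62/100 * 670.31 = 553.81 Wh
Step 2: t = E_discharge / P = 553.81 / 207.24 = 2.672 hr

2.672 hr


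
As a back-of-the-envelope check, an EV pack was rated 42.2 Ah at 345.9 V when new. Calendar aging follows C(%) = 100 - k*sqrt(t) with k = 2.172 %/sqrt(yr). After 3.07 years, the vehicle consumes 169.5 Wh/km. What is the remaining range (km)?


Step 1: capacity retention = 100 - 2.172 * sqrt(3.07) = 100 - 2.172 * 1.7521 = 96.194%
Step 2: C_now = 42.2 * 96.194/100 = 40.594 Ah
Step 3: E_pack = V * C_now = 345.9 * 40.594 = 14041 Wh
Step 4: range = E_pack / consumption = 14041 / 169.5 = 82.84 km

82.84 km


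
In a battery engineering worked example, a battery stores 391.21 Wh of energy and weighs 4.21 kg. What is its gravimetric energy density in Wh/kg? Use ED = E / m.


ED = E / m = 391.21 / 4.21 = 92.92 Wh/kg

92.92 Wh/kg


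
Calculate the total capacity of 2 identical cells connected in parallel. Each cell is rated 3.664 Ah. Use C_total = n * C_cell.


Parallel capacities add: 2 * 3.664 Ah = 7.328 Ah

7.328 Ah


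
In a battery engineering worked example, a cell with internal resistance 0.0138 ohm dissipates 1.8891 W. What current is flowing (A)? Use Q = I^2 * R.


I = sqrt(Q / R) = sqrt(1.8891 / 0.0138) = sqrt(136.89) = 11.70 A

11.70 A


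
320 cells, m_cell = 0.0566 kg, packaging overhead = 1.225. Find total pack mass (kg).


Cell mass sum = 320 * 0.0566 = 18.112 kg
With overhead 1.225: m_pack = 18.112 * 1.225 = 22.19 kg

22.19 kg


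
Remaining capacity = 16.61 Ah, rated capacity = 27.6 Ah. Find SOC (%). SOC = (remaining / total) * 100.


SOC = (remaining / total) * 100 = (16.61 / 27.6) * 100 = 60.18%

60.18%


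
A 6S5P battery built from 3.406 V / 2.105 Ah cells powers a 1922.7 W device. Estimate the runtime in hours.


Step 1: E_pack = Ns * V_cell * Np * C_cell = 6 * 3.406 * 5 * 2.105 = 215.09 Wh
Step 2: t = E_pack / P = 215.09 / 1922.7 = 0.1119 hr

0.1119 hr


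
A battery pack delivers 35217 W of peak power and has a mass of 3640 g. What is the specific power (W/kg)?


Convert: m = 3640 g = 3.64 kg
Specific power = 35217 W / 3.64 kg = 9675 W/kg

9675 W/kg


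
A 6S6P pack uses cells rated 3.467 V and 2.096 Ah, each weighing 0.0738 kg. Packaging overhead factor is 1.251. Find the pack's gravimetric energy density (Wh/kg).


Step 1: V_pack = 6 * 3.467 = 20.802 V
Step 2: C_pack = 6 * 2.096 = 12.576 Ah
Step 3: E_pack = V_pack * C_pack = 20.802 * 12.576 = 261.61 Wh
Step 4: m_pack = 6 * 6 * 0.0738 * 1.251 = 3.3237 kg
Step 5: ED = E_pack / m_pack = 261.61 / 3.3237 = 78.71 Wh/kg

78.71 Wh/kg


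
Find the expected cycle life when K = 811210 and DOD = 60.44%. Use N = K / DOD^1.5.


Step 1: DOD^1.5 = 60.44^1.5 = 469.88
Step 2: N = 811210 / 469.88 = 1726 cycles

1726 cycles


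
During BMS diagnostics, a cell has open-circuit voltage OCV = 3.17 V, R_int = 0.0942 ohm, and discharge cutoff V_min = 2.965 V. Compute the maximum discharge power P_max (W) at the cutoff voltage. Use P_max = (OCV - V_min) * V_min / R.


dV = OCV - V_min = 0.205 V (so I_max = dV / R)
P_max = dV * V_min / R = 0.205 * 2.965 / 0.0942 = 6.452 W

6.452 W


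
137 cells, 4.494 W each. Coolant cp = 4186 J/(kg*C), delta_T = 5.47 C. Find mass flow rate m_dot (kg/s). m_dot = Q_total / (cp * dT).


Q_total = 137 * 4.494 = 615.68 W
m_dot = Q_total / (cp * dT) = 615.68 / (4186 * 5.47) = 0.02689 kg/s

0.02689 kg/s


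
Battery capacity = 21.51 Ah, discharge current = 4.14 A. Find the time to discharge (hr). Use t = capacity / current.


t = capacity / current = 21.51 / 4.14 = 5.196 hr

5.196 hr


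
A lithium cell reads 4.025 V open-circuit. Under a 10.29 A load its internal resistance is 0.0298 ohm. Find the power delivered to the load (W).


Step 1: V_terminal = OCV - I*R = 4.025 - 10.29 * 0.0298 = 3.7184 V
Step 2: P_out = V_terminal * I = 3.7184 * 10.29 = 38.26 W

38.26 W


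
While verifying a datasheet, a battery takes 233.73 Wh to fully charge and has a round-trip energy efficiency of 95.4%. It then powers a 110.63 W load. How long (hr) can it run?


Step 1: E_discharge = eta/100 * E_charge = 95.4/100 * 233.73 = 222.98 Wh
Step 2: t = E_discharge / P = 222.98 / 110.63 = 2.016 hr

2.016 hr


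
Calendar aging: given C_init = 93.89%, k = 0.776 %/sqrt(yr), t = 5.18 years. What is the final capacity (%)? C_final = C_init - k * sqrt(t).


sqrt(t) = sqrt(5.18) = 2.276
C_final = 93.89 - 0.776 * 2.276 = 92.12%

92.12%


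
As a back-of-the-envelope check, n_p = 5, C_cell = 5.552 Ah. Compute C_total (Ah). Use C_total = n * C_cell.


Parallel capacities add: 5 * 5.552 Ah = 27.76 Ah

27.76 Ah


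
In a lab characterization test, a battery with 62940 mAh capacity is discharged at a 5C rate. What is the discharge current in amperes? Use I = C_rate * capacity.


Convert: capacity = 62940 mAh = 62.94 Ah
At 5C: I = 5 * 62.94 Ah = 314.7 A

314.7 A


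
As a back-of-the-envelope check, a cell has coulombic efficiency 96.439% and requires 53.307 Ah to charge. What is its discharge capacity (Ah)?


Q_dis = eta/100 * Q_chg = 96.439/100 * 53.307 = 51.41 Ah

51.41 Ah


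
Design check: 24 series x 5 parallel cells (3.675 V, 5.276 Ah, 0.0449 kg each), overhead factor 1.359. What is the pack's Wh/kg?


Step 1: V_pack = 24 * 3.675 = 88.2 V
Step 2: C_pack = 5 * 5.276 = 26.38 Ah
Step 3: E_pack = V_pack * C_pack = 88.2 * 26.38 = 2326.7 Wh
Step 4: m_pack = 24 * 5 * 0.0449 * 1.359 = 7.3223 kg
Step 5: ED = E_pack / m_pack = 2326.7 / 7.3223 = 317.8 Wh/kg

317.8 Wh/kg


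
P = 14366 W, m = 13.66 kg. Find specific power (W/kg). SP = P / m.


Specific power = 14366 W / 13.66 kg = 1052 W/kg

1052 W/kg


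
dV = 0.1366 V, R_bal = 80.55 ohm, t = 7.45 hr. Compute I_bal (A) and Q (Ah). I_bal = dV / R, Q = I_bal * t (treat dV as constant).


I_bal = dV / R = 0.1366 / 80.55 = 0.0016958 A
Q = I_bal * t = 0.0016958 * 7.45 = 0.01263 Ah

I=0.0016958 A, Q=0.01263 Ah


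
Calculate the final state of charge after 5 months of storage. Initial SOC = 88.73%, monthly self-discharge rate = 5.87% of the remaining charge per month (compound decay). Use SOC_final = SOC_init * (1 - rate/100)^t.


decay = (1 - 5.87/100)^5 = 0.73899
SOC_final = 88.73 * 0.73899 = 65.57%

65.57%


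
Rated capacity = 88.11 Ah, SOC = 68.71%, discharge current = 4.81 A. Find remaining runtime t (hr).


Step 1: remaining = SOC/100 * C_total = 68.71/100 * 88.11 = 60.54 Ah
Step 2: t = remaining / I = 60.54 / 4.81 = 12.59 hr

12.59 hr


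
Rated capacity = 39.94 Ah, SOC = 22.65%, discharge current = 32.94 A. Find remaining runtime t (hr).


Step 1: remaining = SOC/100 * C_total = 22.65/100 * 39.94 = 9.0464 Ah
Step 2: t = remaining / I = 9.0464 / 32.94 = 0.2746 hr

0.2746 hr


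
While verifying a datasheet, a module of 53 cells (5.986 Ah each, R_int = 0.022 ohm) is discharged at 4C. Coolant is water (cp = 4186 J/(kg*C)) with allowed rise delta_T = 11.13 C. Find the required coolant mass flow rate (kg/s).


Step 1: I = 4 * 5.986 = 23.944 A
Step 2: Q_cell = I^2 * R = 23.944^2 * 0.022 = 12.613 W
Step 3: Q_total = 53 * 12.613 = 668.49 W
Step 4: m_dot = Q_total / (cp * dT) = 668.49 / (4186 * 11.13) = 0.01435 kg/s

0.01435 kg/s


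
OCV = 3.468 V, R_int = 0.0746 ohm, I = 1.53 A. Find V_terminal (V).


IR drop = 1.53 * 0.0746 = 0.11414 V
V = 3.468 - 0.11414 = 3.354 V

3.354 V


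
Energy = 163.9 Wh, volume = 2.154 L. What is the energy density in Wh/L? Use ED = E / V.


ED = E / V = 163.9 / 2.154 = 76.09 Wh/L

76.09 Wh/L


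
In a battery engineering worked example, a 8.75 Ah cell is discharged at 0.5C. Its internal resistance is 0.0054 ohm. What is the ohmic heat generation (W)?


Step 1: I = C_rate * capacity = 0.5 * 8.75 = 4.375 A
Step 2: Q = I^2 * R = 4.375^2 * 0.0054 = 19.141 * 0.0054 = 0.1034 W

0.1034 W


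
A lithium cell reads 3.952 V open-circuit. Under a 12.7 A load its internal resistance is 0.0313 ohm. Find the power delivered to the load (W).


Step 1: V_terminal = OCV - I*R = 3.952 - 12.7 * 0.0313 = 3.5545 V
Step 2: P_out = V_terminal * I = 3.5545 * 12.7 = 45.14 W

45.14 W


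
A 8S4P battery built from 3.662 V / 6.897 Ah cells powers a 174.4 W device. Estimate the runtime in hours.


Step 1: E_pack = Ns * V_cell * Np * C_cell = 8 * 3.662 * 4 * 6.897 = 808.22 Wh
Step 2: t = E_pack / P = 808.22 / 174.4 = 4.634 hr

4.634 hr


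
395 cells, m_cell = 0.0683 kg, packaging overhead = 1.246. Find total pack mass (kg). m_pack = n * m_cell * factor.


m_pack = n * m_cell * overhead = 395 * 0.0683 * 1.246 = 33.62 kg

33.62 kg


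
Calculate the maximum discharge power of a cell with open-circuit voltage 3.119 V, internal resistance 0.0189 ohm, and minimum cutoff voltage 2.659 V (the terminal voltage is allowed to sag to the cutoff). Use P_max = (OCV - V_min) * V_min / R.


dV = OCV - V_min = 0.46 V (so I_max = dV / R)
P_max = dV * V_min / R = 0.46 * 2.659 / 0.0189 = 64.72 W

64.72 W


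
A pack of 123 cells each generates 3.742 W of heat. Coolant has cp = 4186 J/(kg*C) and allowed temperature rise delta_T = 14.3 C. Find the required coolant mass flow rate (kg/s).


Q_total = 123 * 3.742 = 460.27 W
m_dot = Q_total / (cp * dT) = 460.27 / (4186 * 14.3) = 0.007689 kg/s

0.007689 kg/s


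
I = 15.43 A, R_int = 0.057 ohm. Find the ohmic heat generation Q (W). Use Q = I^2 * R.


Q = I^2 * R = 15.43^2 * 0.057 = 13.57 W

13.57 W


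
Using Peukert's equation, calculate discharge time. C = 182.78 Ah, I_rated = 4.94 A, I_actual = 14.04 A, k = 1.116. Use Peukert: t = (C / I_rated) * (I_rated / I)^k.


t_rated = C / I_rated = 182.78 / 4.94 = 37 hr
(I_rated/I)^k = (0.35185)^1.116 = 0.3117
t = t_rated * (I_rated/I)^k = 37 * 0.3117 = 11.53 hr

11.53 hr


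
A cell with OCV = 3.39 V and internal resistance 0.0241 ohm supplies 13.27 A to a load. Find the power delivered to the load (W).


Step 1: V_terminal = OCV - I*R = 3.39 - 13.27 * 0.0241 = 3.0702 V
Step 2: P_out = V_terminal * I = 3.0702 * 13.27 = 40.74 W

40.74 W


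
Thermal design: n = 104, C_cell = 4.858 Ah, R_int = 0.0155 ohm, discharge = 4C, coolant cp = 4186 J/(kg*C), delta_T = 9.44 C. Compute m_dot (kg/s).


Step 1: I = 4 * 4.858 = 19.432 A
Step 2: Q_cell = I^2 * R = 19.432^2 * 0.0155 = 5.8528 W
Step 3: Q_total = 104 * 5.8528 = 608.69 W
Step 4: m_dot = Q_total / (cp * dT) = 608.69 / (4186 * 9.44) = 0.01540 kg/s

0.01540 kg/s


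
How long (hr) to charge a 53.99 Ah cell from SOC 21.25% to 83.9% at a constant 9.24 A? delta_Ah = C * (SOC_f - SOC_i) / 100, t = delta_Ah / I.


Step 1: dSOC = 83.9% - 21.25% = 62.65%
Step 2: delta_Ah = 53.99 * 62.65 / 100 = 33.825 Ah
Step 3: t = 33.825 / 9.24 = 3.661 hr

3.661 hr


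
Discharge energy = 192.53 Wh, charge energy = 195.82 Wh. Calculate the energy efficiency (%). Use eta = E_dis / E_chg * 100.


eta_e = E_dis / E_chg * 100 = 192.53 / 195.82 * 100 = 98.32%

98.32%


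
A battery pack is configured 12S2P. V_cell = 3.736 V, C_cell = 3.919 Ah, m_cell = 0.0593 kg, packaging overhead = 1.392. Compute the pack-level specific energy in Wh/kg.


Step 1: V_pack = 12 * 3.736 = 44.832 V
Step 2: C_pack = 2 * 3.919 = 7.838 Ah
Step 3: E_pack = V_pack * C_pack = 44.832 * 7.838 = 351.39 Wh
Step 4: m_pack = 12 * 2 * 0.0593 * 1.392 = 1.9811 kg
Step 5: ED = E_pack / m_pack = 351.39 / 1.9811 = 177.4 Wh/kg

177.4 Wh/kg


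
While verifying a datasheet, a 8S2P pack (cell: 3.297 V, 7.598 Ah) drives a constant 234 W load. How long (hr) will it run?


Step 1: E_pack = Ns * V_cell * Np * C_cell = 8 * 3.297 * 2 * 7.598 = 400.81 Wh
Step 2: t = E_pack / P = 400.81 / 234 = 1.713 hr

1.713 hr


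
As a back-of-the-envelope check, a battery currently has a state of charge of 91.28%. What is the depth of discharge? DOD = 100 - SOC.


DOD = 100 - SOC = 100 - 91.28 = 8.72%

8.72%


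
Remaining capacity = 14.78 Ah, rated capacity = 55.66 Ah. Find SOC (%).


SOC% = 14.78 / 55.66 * 100 = 26.55%

26.55%


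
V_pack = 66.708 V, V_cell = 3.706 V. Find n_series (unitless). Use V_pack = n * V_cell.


Rearranging: n = V_pack / V_cell = 66.708 / 3.706 = 18 cells

18


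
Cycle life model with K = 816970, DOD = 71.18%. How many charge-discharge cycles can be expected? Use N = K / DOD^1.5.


Step 1: DOD^1.5 = 71.18^1.5 = 600.53
Step 2: N = 816970 / 600.53 = 1360 cycles

1360 cycles


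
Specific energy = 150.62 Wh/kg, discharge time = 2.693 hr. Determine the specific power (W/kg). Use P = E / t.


P_specific = E / t = 150.62 / 2.693 = 55.93 W/kg

55.93 W/kg


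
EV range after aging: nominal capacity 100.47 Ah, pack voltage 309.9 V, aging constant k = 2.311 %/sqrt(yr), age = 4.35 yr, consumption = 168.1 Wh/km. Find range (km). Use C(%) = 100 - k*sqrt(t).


Step 1: capacity retention = 100 - 2.311 * sqrt(4.35) = 100 - 2.311 * 2.0857 = 95.18%
Step 2: C_now = 100.47 * 95.18/100 = 95.627 Ah
Step 3: E_pack = V * C_now = 309.9 * 95.627 = 29635 Wh
Step 4: range = E_pack / consumption = 29635 / 168.1 = 176.3 km

176.3 km


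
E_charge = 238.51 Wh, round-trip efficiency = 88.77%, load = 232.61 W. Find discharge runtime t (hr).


Step 1: E_discharge = eta/100 * E_charge = 88.77/100 * 238.51 = 211.73 Wh
Step 2: t = E_discharge / P = 211.73 / 232.61 = 0.9102 hr

0.9102 hr


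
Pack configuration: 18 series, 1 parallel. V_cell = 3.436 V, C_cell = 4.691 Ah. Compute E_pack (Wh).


V_pack = 18 * 3.436 = 61.848 V
C_pack = 1 * 4.691 = 4.691 Ah
E = V_pack * C_pack = 61.848 * 4.691 = 290.1 Wh

290.1 Wh


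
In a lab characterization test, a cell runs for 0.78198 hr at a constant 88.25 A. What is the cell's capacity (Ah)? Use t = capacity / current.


C = I * t = 88.25 * 0.78198 = 69.01 Ah

69.01 Ah


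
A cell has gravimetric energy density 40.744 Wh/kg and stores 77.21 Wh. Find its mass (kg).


m = E / ED = 77.21 / 40.744 = 1.895 kg

1.895 kg


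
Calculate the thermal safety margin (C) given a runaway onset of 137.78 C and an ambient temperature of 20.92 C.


Safety margin = 137.78 C - 20.92 C = 116.86 C

116.86 C


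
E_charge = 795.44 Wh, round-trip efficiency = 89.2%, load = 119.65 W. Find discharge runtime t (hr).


Step 1: E_discharge = eta/100 * E_charge = 89.2/100 * 795.44 = 709.53 Wh
Step 2: t = E_discharge / P = 709.53 / 119.65 = 5.930 hr

5.930 hr


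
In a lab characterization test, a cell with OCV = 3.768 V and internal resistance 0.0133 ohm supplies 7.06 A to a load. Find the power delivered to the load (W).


Step 1: V_terminal = OCV - I*R = 3.768 - 7.06 * 0.0133 = 3.6741 V
Step 2: P_out = V_terminal * I = 3.6741 * 7.06 = 25.94 W

25.94 W


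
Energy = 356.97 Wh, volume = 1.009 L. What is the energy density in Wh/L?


ED = E / V = 356.97 / 1.009 = 353.8 Wh/L

353.8 Wh/L


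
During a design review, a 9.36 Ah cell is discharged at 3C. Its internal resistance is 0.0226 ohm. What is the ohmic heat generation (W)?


Step 1: I = C_rate * capacity = 3 * 9.36 = 28.08 A
Step 2: Q = I^2 * R = 28.08^2 * 0.0226 = 788.49 * 0.0226 = 17.82 W

17.82 W


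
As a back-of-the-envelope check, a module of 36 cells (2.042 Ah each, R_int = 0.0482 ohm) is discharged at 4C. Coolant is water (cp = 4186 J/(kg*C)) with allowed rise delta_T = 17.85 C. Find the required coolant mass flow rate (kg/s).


Step 1: I = 4 * 2.042 = 8.168 A
Step 2: Q_cell = I^2 * R = 8.168^2 * 0.0482 = 3.2157 W
Step 3: Q_total = 36 * 3.2157 = 115.77 W
Step 4: m_dot = Q_total / (cp * dT) = 115.77 / (4186 * 17.85) = 0.001549 kg/s

0.001549 kg/s


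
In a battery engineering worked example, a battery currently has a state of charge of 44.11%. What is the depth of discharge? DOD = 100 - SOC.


Complement of SOC: DOD = 100% - 44.11% = 55.89%

55.89%


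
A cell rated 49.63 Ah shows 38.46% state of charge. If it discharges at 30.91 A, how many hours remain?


Step 1: remaining = SOC/100 * C_total = 38.46/100 * 49.63 = 19.088 Ah
Step 2: t = remaining / I = 19.088 / 30.91 = 0.6175 hr

0.6175 hr


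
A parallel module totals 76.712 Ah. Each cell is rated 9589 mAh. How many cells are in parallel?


Convert: C_cell = 9589 mAh = 9.589 Ah
n = C_total / C_cell = 76.712 / 9.589 = 8

8


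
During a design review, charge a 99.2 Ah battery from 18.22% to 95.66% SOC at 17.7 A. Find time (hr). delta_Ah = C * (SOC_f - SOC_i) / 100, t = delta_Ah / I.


Step 1: dSOC = 95.66% - 18.22% = 77.44%
Step 2: delta_Ah = 99.2 * 77.44 / 100 = 76.82 Ah
Step 3: t = 76.82 / 17.7 = 4.340 hr

4.340 hr


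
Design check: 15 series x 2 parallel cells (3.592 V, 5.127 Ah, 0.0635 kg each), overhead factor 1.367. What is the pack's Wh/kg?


Step 1: V_pack = 15 * 3.592 = 53.88 V
Step 2: C_pack = 2 * 5.127 = 10.254 Ah
Step 3: E_pack = V_pack * C_pack = 53.88 * 10.254 = 552.49 Wh
Step 4: m_pack = 15 * 2 * 0.0635 * 1.367 = 2.6041 kg
Step 5: ED = E_pack / m_pack = 552.49 / 2.6041 = 212.2 Wh/kg

212.2 Wh/kg


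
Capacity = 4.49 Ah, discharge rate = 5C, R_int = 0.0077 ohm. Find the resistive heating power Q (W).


Step 1: I = C_rate * capacity = 5 * 4.49 = 22.45 A
Step 2: Q = I^2 * R = 22.45^2 * 0.0077 = 504 * 0.0077 = 3.881 W

3.881 W


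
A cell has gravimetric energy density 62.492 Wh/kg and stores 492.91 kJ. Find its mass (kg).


Convert: E = 492.91 kJ = 136.92 Wh
m = E / ED = 136.92 / 62.492 = 2.191 kg

2.191 kg


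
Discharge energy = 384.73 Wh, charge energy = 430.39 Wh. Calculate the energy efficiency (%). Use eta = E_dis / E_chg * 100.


eta_e = E_dis / E_chg * 100 = 384.73 / 430.39 * 100 = 89.39%

89.39%


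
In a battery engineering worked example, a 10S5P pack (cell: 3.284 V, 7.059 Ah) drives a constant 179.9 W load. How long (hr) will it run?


Step 1: E_pack = Ns * V_cell * Np * C_cell = 10 * 3.284 * 5 * 7.059 = 1159.1 Wh
Step 2: t = E_pack / P = 1159.1 / 179.9 = 6.443 hr

6.443 hr


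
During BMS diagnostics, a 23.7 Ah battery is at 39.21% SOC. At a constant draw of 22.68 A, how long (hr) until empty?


Step 1: remaining = SOC/100 * C_total = 39.21/100 * 23.7 = 9.2928 Ah
Step 2: t = remaining / I = 9.2928 / 22.68 = 0.4097 hr

0.4097 hr


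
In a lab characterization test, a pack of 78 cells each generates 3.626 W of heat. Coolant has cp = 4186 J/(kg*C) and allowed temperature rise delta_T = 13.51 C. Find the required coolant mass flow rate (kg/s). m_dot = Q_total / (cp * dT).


Step 1: Total heat Q = 78 * 3.626 W = 282.83 W
Step 2: denom = cp * dT = 4186 * 13.51 = 56553
Step 3: m_dot = 282.83 / 56553 = 0.005001 kg/s

0.005001 kg/s


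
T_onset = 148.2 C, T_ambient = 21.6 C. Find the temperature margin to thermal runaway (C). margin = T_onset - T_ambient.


Safety margin = 148.2 C - 21.6 C = 126.6 C

126.6 C


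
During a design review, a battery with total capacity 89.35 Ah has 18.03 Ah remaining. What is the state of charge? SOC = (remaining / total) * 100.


SOC = (remaining / total) * 100 = (18.03 / 89.35) * 100 = 20.18%

20.18%


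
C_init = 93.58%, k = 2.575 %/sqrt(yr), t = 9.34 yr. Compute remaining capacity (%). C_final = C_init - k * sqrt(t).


sqrt(t) = sqrt(9.34) = 3.0561
C_final = 93.58 - 2.575 * 3.0561 = 85.71%

85.71%


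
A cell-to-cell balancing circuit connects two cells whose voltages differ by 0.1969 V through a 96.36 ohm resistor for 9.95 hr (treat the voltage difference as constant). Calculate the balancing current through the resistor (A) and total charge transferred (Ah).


I_bal = dV / R = 0.1969 / 96.36 = 0.0020434 A
Q = I_bal * t = 0.0020434 * 9.95 = 0.02033 Ah

I=0.0020434 A, Q=0.02033 Ah


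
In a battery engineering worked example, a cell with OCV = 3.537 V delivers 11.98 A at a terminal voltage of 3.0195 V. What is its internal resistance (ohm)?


R = (OCV - V) / I = (3.537 - 3.0195) / 11.98 = 0.04320 ohm

0.04320 ohm


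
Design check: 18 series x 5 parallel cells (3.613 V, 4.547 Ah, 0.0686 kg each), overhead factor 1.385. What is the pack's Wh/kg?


Step 1: V_pack = 18 * 3.613 = 65.034 V
Step 2: C_pack = 5 * 4.547 = 22.735 Ah
Step 3: E_pack = V_pack * C_pack = 65.034 * 22.735 = 1478.5 Wh
Step 4: m_pack = 18 * 5 * 0.0686 * 1.385 = 8.551 kg
Step 5: ED = E_pack / m_pack = 1478.5 / 8.551 = 172.9 Wh/kg

172.9 Wh/kg


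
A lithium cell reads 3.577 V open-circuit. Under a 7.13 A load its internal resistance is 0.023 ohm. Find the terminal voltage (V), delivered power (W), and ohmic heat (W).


Step 1: V_terminal = OCV - I*R = 3.577 - 7.13 * 0.023 = 3.413 V
Step 2: P_out = V_terminal * I = 3.413 * 7.13 = 24.33 W
Step 3: Q = I^2 * R = 7.13^2 * 0.023 = 1.169 W

V=3.413 V, P=24.33 W, Q=1.169 W


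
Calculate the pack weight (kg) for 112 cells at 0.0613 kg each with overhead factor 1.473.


Cell mass sum = 112 * 0.0613 = 6.8656 kg
With overhead 1.473: m_pack = 6.8656 * 1.473 = 10.11 kg

10.11 kg


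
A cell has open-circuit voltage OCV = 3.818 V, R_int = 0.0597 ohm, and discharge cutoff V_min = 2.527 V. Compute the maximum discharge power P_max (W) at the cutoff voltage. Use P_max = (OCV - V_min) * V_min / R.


P_max = (OCV - V_min) * V_min / R = (3.818 - 2.527) * 2.527 / 0.0597 = 1.291 * 2.527 / 0.0597 = 54.65 W

54.65 W


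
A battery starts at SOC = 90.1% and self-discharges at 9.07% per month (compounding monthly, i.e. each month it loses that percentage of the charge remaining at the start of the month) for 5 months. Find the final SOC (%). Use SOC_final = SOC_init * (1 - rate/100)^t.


Monthly retention factor = 1 - 9.07/100 = 0.9093
Over 5 months: factor^5 = 0.62164
SOC_final = 90.1 * 0.62164 = 56.01%

56.01%


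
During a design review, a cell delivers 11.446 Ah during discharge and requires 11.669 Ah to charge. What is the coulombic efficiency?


eta_c = Q_dis / Q_chg * 100 = 11.446 / 11.669 * 100 = 98.09%

98.09%


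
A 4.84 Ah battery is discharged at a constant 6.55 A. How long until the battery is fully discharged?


Runtime = 4.84 Ah / 6.55 A = 0.7389 hr

0.7389 hr


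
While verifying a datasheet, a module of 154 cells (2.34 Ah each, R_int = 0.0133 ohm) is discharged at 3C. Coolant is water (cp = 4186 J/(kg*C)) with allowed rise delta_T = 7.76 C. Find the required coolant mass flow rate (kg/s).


Step 1: I = 3 * 2.34 = 7.02 A
Step 2: Q_cell = I^2 * R = 7.02^2 * 0.0133 = 0.65543 W
Step 3: Q_total = 154 * 0.65543 = 100.94 W
Step 4: m_dot = Q_total / (cp * dT) = 100.94 / (4186 * 7.76) = 0.003107 kg/s

0.003107 kg/s


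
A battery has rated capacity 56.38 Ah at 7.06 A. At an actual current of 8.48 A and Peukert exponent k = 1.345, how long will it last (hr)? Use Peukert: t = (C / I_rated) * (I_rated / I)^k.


Step 1: t_rated = C / I_rated = 56.38 / 7.06 = 7.9858 hr
Step 2: ratio = 7.06 / 8.48 = 0.83255
Step 3: ratio^k = 0.83255^1.345 = 0.78154
Step 4: t = t_rated * ratio^k = 7.9858 * 0.78154 = 6.241 hr

6.241 hr


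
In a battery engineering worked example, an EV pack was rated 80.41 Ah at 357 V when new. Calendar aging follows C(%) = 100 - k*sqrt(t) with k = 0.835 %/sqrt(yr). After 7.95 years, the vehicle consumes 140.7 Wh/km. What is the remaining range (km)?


Step 1: capacity retention = 100 - 0.835 * sqrt(7.95) = 100 - 0.835 * 2.8196 = 97.646%
Step 2: C_now = 80.41 * 97.646/100 = 78.517 Ah
Step 3: E_pack = V * C_now = 357 * 78.517 = 28031 Wh
Step 4: range = E_pack / consumption = 28031 / 140.7 = 199.2 km

199.2 km


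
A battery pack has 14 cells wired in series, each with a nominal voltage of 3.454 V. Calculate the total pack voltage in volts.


Series voltages add: 14 * 3.454 V = 48.356 V

48.356 V


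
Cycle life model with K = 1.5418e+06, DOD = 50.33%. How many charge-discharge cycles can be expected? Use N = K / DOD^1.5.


DOD^1.5 = 357.06
N = K / DOD^1.5 = 1.5418e+06 / 357.06 = 4318

4318 cycles


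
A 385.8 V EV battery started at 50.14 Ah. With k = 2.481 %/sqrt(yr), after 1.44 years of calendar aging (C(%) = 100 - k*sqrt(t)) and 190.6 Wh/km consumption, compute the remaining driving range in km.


Step 1: capacity retention = 100 - 2.481 * sqrt(1.44) = 100 - 2.481 * 1.2 = 97.023%
Step 2: C_now = 50.14 * 97.023/100 = 48.647 Ah
Step 3: E_pack = V * C_now = 385.8 * 48.647 = 18768 Wh
Step 4: range = E_pack / consumption = 18768 / 190.6 = 98.47 km

98.47 km


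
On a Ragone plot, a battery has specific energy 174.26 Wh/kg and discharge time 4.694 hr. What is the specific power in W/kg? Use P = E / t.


Specific power = 174.26 Wh/kg / 4.694 hr = 37.12 W/kg

37.12 W/kg


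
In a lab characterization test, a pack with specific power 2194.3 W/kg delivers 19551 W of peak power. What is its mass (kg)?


m = P / SP = 19551 / 2194.3 = 8.910 kg

8.910 kg


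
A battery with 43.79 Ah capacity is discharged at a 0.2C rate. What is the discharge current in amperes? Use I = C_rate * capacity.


At 0.2C: I = 0.2 * 43.79 Ah = 8.758 A

8.758 A


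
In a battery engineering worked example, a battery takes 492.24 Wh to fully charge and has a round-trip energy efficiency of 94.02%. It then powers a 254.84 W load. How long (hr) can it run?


Step 1: E_discharge = eta/100 * E_charge = 94.02/100 * 492.24 = 462.8 Wh
Step 2: t = E_discharge / P = 462.8 / 254.84 = 1.816 hr

1.816 hr


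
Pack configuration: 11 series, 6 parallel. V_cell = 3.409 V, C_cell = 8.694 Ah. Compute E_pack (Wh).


V_pack = 11 * 3.409 = 37.499 V
C_pack = 6 * 8.694 = 52.164 Ah
E = V_pack * C_pack = 37.499 * 52.164 = 1956 Wh

1956 Wh


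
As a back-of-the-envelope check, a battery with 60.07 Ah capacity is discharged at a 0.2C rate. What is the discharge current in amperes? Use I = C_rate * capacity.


At 0.2C: I = 0.2 * 60.07 Ah = 12.014 A

12.014 A


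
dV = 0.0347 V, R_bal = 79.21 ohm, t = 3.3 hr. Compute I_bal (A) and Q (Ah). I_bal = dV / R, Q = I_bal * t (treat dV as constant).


First, Ohm's law: I_bal = 0.0347 V / 79.21 ohm = 4.3808e-04 A
Then Q = I * t = 4.3808e-04 A * 3.3 hr = 0.001446 Ah

I=4.3808e-04 A, Q=0.001446 Ah


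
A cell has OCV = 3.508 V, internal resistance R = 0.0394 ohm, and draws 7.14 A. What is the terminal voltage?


IR drop = 7.14 * 0.0394 = 0.28132 V
V = 3.508 - 0.28132 = 3.227 V

3.227 V


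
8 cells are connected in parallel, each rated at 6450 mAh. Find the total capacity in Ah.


Convert: C_cell = 6450 mAh = 6.45 Ah
C_total = 8 * 6.45 = 51.6 Ah

51.6 Ah


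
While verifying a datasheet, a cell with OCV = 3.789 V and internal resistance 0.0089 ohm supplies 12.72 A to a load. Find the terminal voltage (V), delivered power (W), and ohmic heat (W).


Step 1: V_terminal = OCV - I*R = 3.789 - 12.72 * 0.0089 = 3.6758 V
Step 2: P_out = V_terminal * I = 3.6758 * 12.72 = 46.76 W
Step 3: Q = I^2 * R = 12.72^2 * 0.0089 = 1.440 W

V=3.6758 V, P=46.76 W, Q=1.440 W


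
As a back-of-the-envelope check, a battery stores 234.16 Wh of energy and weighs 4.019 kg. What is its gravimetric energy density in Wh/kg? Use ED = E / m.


Specific energy = 234.16 Wh / 4.019 kg = 58.26 Wh/kg

58.26 Wh/kg


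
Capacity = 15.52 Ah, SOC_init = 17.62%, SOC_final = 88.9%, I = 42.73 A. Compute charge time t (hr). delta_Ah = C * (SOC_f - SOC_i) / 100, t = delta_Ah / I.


Step 1: dSOC = 88.9% - 17.62% = 71.28%
Step 2: delta_Ah = 15.52 * 71.28 / 100 = 11.063 Ah
Step 3: t = 11.063 / 42.73 = 0.2589 hr

0.2589 hr


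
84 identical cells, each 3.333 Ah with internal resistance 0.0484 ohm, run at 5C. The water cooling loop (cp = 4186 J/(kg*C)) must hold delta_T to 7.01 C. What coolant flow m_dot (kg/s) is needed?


Step 1: I = 5 * 3.333 = 16.665 A
Step 2: Q_cell = I^2 * R = 16.665^2 * 0.0484 = 13.442 W
Step 3: Q_total = 84 * 13.442 = 1129.1 W
Step 4: m_dot = Q_total / (cp * dT) = 1129.1 / (4186 * 7.01) = 0.03848 kg/s

0.03848 kg/s


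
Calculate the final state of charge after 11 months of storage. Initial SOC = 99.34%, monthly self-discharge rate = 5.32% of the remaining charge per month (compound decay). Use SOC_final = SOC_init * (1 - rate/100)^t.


decay = (1 - 5.32/100)^11 = 0.54808
SOC_final = 99.34 * 0.54808 = 54.45%

54.45%


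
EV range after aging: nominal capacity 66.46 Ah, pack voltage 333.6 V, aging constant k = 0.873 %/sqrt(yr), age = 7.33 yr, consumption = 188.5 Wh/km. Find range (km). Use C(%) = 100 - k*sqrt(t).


Step 1: capacity retention = 100 - 0.873 * sqrt(7.33) = 100 - 0.873 * 2.7074 = 97.636%
Step 2: C_now = 66.46 * 97.636/100 = 64.889 Ah
Step 3: E_pack = V * C_now = 333.6 * 64.889 = 21647 Wh
Step 4: range = E_pack / consumption = 21647 / 188.5 = 114.8 km

114.8 km
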